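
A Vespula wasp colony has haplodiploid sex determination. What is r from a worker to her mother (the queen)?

One meiotic link between diploid queen and diploid daughter: r = 1/2.

0.5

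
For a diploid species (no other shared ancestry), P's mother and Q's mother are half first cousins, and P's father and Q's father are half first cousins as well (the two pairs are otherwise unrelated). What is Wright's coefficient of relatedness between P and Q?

0.03125

Relatedness sums over independent paths through distinct common ancestors.
P and Q are related in two ways: half second cousins through their mothers (r = 1/64) and half second cousins through their fathers (r = 1/64).
r = 1/64 + 1/64 = 1/32 = 0.03125.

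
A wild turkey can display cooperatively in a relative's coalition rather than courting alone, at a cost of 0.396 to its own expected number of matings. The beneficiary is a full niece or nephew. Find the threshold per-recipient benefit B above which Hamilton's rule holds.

r to a full niece or nephew = 0.25 (full aunt/uncle↔niece/nephew: two paths of length 3 through the shared grandparent pair: r = 2·(1/2)^3 = 1/4).
Hamilton's rule with n recipients of equal r: n·r·B > C, so B > C/(n·r) = 0.396/(1·0.25) = 1.584.

1.584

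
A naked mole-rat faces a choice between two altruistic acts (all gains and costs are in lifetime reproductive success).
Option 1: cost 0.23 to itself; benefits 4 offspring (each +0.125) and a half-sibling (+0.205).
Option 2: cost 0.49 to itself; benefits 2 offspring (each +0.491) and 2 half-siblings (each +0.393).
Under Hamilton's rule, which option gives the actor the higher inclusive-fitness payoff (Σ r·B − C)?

Option 2

Option 1: r to an offspring = 0.5.
Option 1: r to a half-sibling = 0.25.
Option 1: Σ r·B − C = (4·0.5·0.125 + 1·0.25·0.205) − 0.23 = 0.07125.
Option 2: r to an offspring = 0.5.
Option 2: r to a half-sibling = 0.25.
Option 2: Σ r·B − C = (2·0.5·0.491 + 2·0.25·0.393) − 0.49 = 0.1975.
Option 2 has the higher net inclusive-fitness payoff.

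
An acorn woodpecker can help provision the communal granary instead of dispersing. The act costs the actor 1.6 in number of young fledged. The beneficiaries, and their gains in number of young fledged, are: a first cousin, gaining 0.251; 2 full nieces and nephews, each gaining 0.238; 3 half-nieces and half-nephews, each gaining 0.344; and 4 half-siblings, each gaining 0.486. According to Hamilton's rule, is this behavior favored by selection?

Hamilton's rule: the trait is favored when the sum of r·B over every recipient exceeds the actor's cost C.
r to a first cousin = 1/8 (first cousins share one grandparent pair — two paths of length 4: r = 2·(1/2)^4 = 1/8).
r to a full niece or nephew = 1/4 (full aunt/uncle↔niece/nephew: two paths of length 3 through the shared grandparent pair: r = 2·(1/2)^3 = 1/4).
r to a half-niece or half-nephew = 1/8 (half-aunt/uncle↔niece/nephew: one path of length 3: r = (1/2)^3 = 1/8).
r to a half-sibling = 0.25 (half-sibs share one parent — one path of length 2: r = (1/2)^2 = 1/4).
Summing one r·B term per recipient: 1·0.125·0.251 + 2·0.25·0.238 + 3·0.125·0.344 + 4·0.25·0.486 = 0.765375.
0.765375 < 1.6: the indirect benefit is less than the cost.

No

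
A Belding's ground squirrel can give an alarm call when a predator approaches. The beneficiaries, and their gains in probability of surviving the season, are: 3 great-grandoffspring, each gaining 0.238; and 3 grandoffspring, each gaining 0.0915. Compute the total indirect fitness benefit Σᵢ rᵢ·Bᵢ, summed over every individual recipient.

r to a great-grandoffspring = 0.125 (three parent–offspring links: r = (1/2)^3 = 1/8).
r to a grandoffspring = 1/4 (two parent–offspring links: r = (1/2)^2 = 1/4).
Summing one r·B term per recipient: 3·0.125·0.238 + 3·0.25·0.0915 = 0.157875.

0.157875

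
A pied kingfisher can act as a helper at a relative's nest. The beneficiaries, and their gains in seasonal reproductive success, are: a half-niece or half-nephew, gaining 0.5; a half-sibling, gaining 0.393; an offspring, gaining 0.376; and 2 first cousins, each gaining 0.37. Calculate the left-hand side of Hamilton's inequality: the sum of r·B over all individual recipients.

r to a half-niece or half-nephew = 1/8 (half-aunt/uncle↔niece/nephew: one path of length 3: r = (1/2)^3 = 1/8).
r to a half-sibling = 0.25 (half-sibs share one parent — one path of length 2: r = (1/2)^2 = 1/4).
r to an offspring = 1/2 (one parent–offspring link: r = (1/2)^1 = 1/2).
r to a first cousin = 0.125 (first cousins share one grandparent pair — two paths of length 4: r = 2·(1/2)^4 = 1/8).
Summing one r·B term per recipient: 1·0.125·0.5 + 1·0.25·0.393 + 1·0.5·0.376 + 2·0.125·0.37 = 0.44125.

0.44125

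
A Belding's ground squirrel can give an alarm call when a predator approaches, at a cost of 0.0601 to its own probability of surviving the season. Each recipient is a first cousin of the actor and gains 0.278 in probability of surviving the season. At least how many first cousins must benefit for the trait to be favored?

2

r to a first cousin = 1/8 (first cousins share one grandparent pair — two paths of length 4: r = 2·(1/2)^4 = 1/8).
Hamilton's rule: n·r·B > C  ⇒  n > C/(r·B) = 0.0601/(0.125·0.278) = 1.729.
The smallest integer exceeding 1.729 is 2.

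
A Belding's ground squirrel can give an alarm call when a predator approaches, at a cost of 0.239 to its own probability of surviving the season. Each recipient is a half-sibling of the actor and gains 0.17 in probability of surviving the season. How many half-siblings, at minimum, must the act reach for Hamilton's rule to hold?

6

r to a half-sibling = 0.25 (half-sibs share one parent — one path of length 2: r = (1/2)^2 = 1/4).
Hamilton's rule: n·r·B > C  ⇒  n > C/(r·B) = 0.239/(0.25·0.17) = 5.624.
The smallest integer exceeding 5.624 is 6.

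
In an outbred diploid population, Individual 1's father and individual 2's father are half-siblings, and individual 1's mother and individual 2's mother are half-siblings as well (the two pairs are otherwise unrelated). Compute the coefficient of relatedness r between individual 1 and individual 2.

Relatedness sums over independent paths through distinct common ancestors.
Individual 1 and individual 2 are related in two ways: half first cousins through their fathers (r = 1/16) and half first cousins through their mothers (r = 1/16).
r = 1/16 + 1/16 = 1/8 = 0.125.

0.125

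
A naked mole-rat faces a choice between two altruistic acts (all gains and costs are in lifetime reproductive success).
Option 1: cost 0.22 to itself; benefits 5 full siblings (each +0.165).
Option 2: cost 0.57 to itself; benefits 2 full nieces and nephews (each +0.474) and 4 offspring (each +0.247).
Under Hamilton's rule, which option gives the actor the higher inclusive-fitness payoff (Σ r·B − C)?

Option 1

Option 1: r to a full sibling = 0.5.
Option 1: Σ r·B − C = (5·0.5·0.165) − 0.22 = 0.1925.
Option 2: r to a full niece or nephew = 0.25.
Option 2: r to an offspring = 0.5.
Option 2: Σ r·B − C = (2·0.25·0.474 + 4·0.5·0.247) − 0.57 = 0.161.
Option 1 has the higher net inclusive-fitness payoff.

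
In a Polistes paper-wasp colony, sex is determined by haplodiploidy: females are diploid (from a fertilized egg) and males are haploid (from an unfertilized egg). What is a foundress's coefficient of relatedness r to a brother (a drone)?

0.25

Her haploid brother carries none of their father's genes and a random half of their mother's genome; that half matches the maternal half of her own genome with probability 1/2: r = 1/2 · 1/2 = 1/4.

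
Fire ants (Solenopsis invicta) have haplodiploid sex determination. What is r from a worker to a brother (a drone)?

0.25

Her haploid brother carries none of their father's genes and a random half of their mother's genome; that half matches the maternal half of her own genome with probability 1/2: r = 1/2 · 1/2 = 1/4.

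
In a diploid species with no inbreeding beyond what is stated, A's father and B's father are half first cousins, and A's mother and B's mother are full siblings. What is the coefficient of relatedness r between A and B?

Independent pedigree routes through distinct common ancestors add.
A and B are related in two ways: half second cousins through their fathers (r = 1/64) and first cousins through their mothers (r = 1/8).
r = 1/64 + 1/8 = 0.140625.

0.140625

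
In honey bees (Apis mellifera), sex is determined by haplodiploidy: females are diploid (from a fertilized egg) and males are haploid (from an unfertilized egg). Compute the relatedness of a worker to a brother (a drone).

Her haploid brother carries none of their father's genes and a random half of their mother's genome; that half matches the maternal half of her own genome with probability 1/2: r = 1/2 · 1/2 = 1/4.

0.25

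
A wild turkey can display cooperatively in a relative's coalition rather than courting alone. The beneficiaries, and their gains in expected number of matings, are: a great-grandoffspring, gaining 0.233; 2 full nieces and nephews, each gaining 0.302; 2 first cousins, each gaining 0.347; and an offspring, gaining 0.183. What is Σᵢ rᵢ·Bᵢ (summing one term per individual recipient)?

0.358375

r to a great-grandoffspring = 1/8 (three parent–offspring links: r = (1/2)^3 = 1/8).
r to a full niece or nephew = 1/4 (full aunt/uncle↔niece/nephew: two paths of length 3 through the shared grandparent pair: r = 2·(1/2)^3 = 1/4).
r to a first cousin = 0.125 (first cousins share one grandparent pair — two paths of length 4: r = 2·(1/2)^4 = 1/8).
r to an offspring = 0.5 (one parent–offspring link: r = (1/2)^1 = 1/2).
Summing one r·B term per recipient: 1·0.125·0.233 + 2·0.25·0.302 + 2·0.125·0.347 + 1·0.5·0.183 = 0.358375.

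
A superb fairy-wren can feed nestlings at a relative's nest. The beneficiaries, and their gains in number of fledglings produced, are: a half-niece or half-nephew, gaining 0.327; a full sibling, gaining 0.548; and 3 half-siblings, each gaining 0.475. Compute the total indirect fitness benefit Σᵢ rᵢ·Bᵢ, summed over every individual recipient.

0.671125

r to a half-niece or half-nephew = 0.125 (half-aunt/uncle↔niece/nephew: one path of length 3: r = (1/2)^3 = 1/8).
r to a full sibling = 0.5 (full sibs share both parents — two paths of length 2: r = 2·(1/2)^2 = 1/2).
r to a half-sibling = 0.25 (half-sibs share one parent — one path of length 2: r = (1/2)^2 = 1/4).
Summing one r·B term per recipient: 1·0.125·0.327 + 1·0.5·0.548 + 3·0.25·0.475 = 0.671125.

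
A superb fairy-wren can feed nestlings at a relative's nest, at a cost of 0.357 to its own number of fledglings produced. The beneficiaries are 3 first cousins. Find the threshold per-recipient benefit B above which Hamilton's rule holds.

r to a first cousin = 1/8 (first cousins share one grandparent pair — two paths of length 4: r = 2·(1/2)^4 = 1/8).
Hamilton's rule with n recipients of equal r: n·r·B > C, so B > C/(n·r) = 0.357/(3·0.125) = 0.952.

0.952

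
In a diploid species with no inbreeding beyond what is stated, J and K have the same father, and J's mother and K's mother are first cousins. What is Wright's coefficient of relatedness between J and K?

Relatedness sums over independent paths through distinct common ancestors.
J and K are related in two ways: half-sibs through their shared father (r = 1/4) and second cousins through their mothers (r = 1/32).
r = 1/4 + 1/32 = 9/32 = 0.28125.

0.28125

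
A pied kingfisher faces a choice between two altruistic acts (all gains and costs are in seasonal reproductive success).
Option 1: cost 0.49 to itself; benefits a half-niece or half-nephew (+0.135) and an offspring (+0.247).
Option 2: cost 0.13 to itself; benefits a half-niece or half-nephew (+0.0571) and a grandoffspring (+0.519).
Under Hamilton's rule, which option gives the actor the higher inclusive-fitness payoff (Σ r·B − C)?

Option 1: r to a half-niece or half-nephew = 0.125.
Option 1: r to an offspring = 0.5.
Option 1: Σ r·B − C = (1·0.125·0.135 + 1·0.5·0.247) − 0.49 = -0.349625.
Option 2: r to a half-niece or half-nephew = 0.125.
Option 2: r to a grandoffspring = 0.25.
Option 2: Σ r·B − C = (1·0.125·0.0571 + 1·0.25·0.519) − 0.13 = 0.0068875.
Option 2 has the higher net inclusive-fitness payoff.

Option 2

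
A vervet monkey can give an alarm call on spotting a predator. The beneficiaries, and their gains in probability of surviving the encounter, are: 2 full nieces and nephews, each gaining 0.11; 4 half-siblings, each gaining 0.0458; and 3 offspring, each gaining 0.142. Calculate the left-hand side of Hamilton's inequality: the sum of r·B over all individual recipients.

0.3138

r to a full niece or nephew = 1/4 (full aunt/uncle↔niece/nephew: two paths of length 3 through the shared grandparent pair: r = 2·(1/2)^3 = 1/4).
r to a half-sibling = 0.25 (half-sibs share one parent — one path of length 2: r = (1/2)^2 = 1/4).
r to an offspring = 1/2 (one parent–offspring link: r = (1/2)^1 = 1/2).
Summing one r·B term per recipient: 2·0.25·0.11 + 4·0.25·0.0458 + 3·0.5·0.142 = 0.3138.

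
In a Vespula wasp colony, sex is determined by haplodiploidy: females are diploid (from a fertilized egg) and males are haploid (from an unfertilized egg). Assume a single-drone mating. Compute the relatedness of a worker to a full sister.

0.75

Haplodiploid full sisters inherit their father's entire haploid genome identically (contributing 1/2) and on average half of their mother's contribution (1/2 · 1/2 = 1/4); r = 1/2 + 1/4 = 3/4.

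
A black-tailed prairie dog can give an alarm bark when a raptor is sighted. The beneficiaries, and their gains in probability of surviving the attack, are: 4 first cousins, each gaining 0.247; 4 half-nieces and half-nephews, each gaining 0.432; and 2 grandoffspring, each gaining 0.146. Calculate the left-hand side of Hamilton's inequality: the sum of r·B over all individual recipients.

r to a first cousin = 1/8 (first cousins share one grandparent pair — two paths of length 4: r = 2·(1/2)^4 = 1/8).
r to a half-niece or half-nephew = 0.125 (half-aunt/uncle↔niece/nephew: one path of length 3: r = (1/2)^3 = 1/8).
r to a grandoffspring = 1/4 (two parent–offspring links: r = (1/2)^2 = 1/4).
Summing one r·B term per recipient: 4·0.125·0.247 + 4·0.125·0.432 + 2·0.25·0.146 = 0.4125.

0.4125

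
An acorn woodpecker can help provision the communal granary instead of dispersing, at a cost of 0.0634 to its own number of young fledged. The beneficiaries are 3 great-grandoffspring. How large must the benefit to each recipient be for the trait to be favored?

r to a great-grandoffspring = 0.125 (three parent–offspring links: r = (1/2)^3 = 1/8).
Hamilton's rule with n recipients of equal r: n·r·B > C, so B > C/(n·r) = 0.0634/(3·0.125) = 0.1691.

0.1691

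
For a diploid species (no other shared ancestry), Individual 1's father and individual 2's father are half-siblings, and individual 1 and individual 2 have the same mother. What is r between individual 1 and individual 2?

0.3125

Independent pedigree routes through distinct common ancestors add.
Individual 1 and individual 2 are related in two ways: half first cousins through their fathers (r = 1/16) and half-sibs through their shared mother (r = 1/4).
r = 1/16 + 1/4 = 5/16 = 0.3125.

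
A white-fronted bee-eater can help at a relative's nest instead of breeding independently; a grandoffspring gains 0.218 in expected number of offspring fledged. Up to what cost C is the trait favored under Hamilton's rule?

r to a grandoffspring = 1/4 (two parent–offspring links: r = (1/2)^2 = 1/4).
Hamilton's rule: n·r·B > C, so the trait is favored while C < n·r·B = 1·0.25·0.218 = 0.0545.

0.0545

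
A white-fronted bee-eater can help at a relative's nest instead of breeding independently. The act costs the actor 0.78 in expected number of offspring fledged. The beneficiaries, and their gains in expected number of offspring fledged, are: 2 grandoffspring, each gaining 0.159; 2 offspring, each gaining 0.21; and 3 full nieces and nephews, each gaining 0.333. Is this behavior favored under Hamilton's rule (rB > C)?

No

Hamilton's rule: the trait is favored when the sum of r·B over every recipient exceeds the actor's cost C.
r to a grandoffspring = 1/4 (two parent–offspring links: r = (1/2)^2 = 1/4).
r to an offspring = 0.5 (one parent–offspring link: r = (1/2)^1 = 1/2).
r to a full niece or nephew = 1/4 (full aunt/uncle↔niece/nephew: two paths of length 3 through the shared grandparent pair: r = 2·(1/2)^3 = 1/4).
Summing one r·B term per recipient: 2·0.25·0.159 + 2·0.5·0.21 + 3·0.25·0.333 = 0.53925.
0.53925 < 0.78: the indirect benefit is less than the cost.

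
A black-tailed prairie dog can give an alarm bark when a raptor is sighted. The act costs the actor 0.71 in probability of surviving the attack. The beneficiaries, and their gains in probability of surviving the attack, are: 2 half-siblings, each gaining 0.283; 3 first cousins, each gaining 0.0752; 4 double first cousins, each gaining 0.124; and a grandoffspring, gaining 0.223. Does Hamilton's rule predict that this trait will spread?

Hamilton's rule: the trait is favored when the sum of r·B over every recipient exceeds the actor's cost C.
r to a half-sibling = 0.25 (half-sibs share one parent — one path of length 2: r = (1/2)^2 = 1/4).
r to a first cousin = 0.125 (first cousins share one grandparent pair — two paths of length 4: r = 2·(1/2)^4 = 1/8).
r to a double first cousin = 0.25 (double first cousins share both grandparent pairs — four paths of length 4: r = 4·(1/2)^4 = 1/4).
r to a grandoffspring = 0.25 (two parent–offspring links: r = (1/2)^2 = 1/4).
Summing one r·B term per recipient: 2·0.25·0.283 + 3·0.125·0.0752 + 4·0.25·0.124 + 1·0.25·0.223 = 0.34945.
0.34945 < 0.71: the indirect benefit is less than the cost.

No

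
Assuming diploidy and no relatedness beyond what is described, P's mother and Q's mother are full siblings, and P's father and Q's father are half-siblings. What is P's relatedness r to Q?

0.1875

Wright's path rule: contributions from independent ancestry routes add.
P and Q are related in two ways: first cousins through their mothers (r = 1/8) and half first cousins through their fathers (r = 1/16).
r = 1/8 + 1/16 = 3/16 = 0.1875.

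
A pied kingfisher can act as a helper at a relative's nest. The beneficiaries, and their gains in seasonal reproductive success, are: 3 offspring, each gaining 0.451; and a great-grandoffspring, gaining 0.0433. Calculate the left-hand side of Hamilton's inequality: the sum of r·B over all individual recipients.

0.6819125

r to an offspring = 0.5 (one parent–offspring link: r = (1/2)^1 = 1/2).
r to a great-grandoffspring = 1/8 (three parent–offspring links: r = (1/2)^3 = 1/8).
Summing one r·B term per recipient: 3·0.5·0.451 + 1·0.125·0.0433 = 0.6819125.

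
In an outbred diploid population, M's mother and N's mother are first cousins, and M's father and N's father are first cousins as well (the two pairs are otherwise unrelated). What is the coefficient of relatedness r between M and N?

0.0625

Wright's path rule: contributions from independent ancestry routes add.
M and N are related in two ways: second cousins through their mothers (r = 1/32) and second cousins through their fathers (r = 1/32).
r = 1/32 + 1/32 = 0.0625.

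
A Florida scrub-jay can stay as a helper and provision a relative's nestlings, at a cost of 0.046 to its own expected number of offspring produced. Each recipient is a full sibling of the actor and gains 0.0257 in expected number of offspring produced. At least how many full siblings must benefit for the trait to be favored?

r to a full sibling = 0.5 (full sibs share both parents — two paths of length 2: r = 2·(1/2)^2 = 1/2).
Hamilton's rule: n·r·B > C  ⇒  n > C/(r·B) = 0.046/(0.5·0.0257) = 3.58.
The smallest integer exceeding 3.58 is 4.

4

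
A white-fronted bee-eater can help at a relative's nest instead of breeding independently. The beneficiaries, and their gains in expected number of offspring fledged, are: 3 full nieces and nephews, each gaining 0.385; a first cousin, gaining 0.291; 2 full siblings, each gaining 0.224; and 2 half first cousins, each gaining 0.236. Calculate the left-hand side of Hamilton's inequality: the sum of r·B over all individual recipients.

0.578625

r to a full niece or nephew = 1/4 (full aunt/uncle↔niece/nephew: two paths of length 3 through the shared grandparent pair: r = 2·(1/2)^3 = 1/4).
r to a first cousin = 1/8 (first cousins share one grandparent pair — two paths of length 4: r = 2·(1/2)^4 = 1/8).
r to a full sibling = 1/2 (full sibs share both parents — two paths of length 2: r = 2·(1/2)^2 = 1/2).
r to a half first cousin = 1/16 (half first cousins share one grandparent — one path of length 4: r = (1/2)^4 = 1/16).
Summing one r·B term per recipient: 3·0.25·0.385 + 1·0.125·0.291 + 2·0.5·0.224 + 2·0.0625·0.236 = 0.578625.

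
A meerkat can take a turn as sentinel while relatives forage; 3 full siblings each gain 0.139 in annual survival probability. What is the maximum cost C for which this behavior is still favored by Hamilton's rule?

0.2085

r to a full sibling = 1/2 (full sibs share both parents — two paths of length 2: r = 2·(1/2)^2 = 1/2).
Hamilton's rule: n·r·B > C, so the trait is favored while C < n·r·B = 3·0.5·0.139 = 0.2085.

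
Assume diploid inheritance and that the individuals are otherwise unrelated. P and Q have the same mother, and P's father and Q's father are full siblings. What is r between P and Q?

Relatedness sums over independent paths through distinct common ancestors.
P and Q are related in two ways: half-sibs through their shared mother (r = 1/4) and first cousins through their fathers (r = 1/8).
r = 1/4 + 1/8 = 0.375.

0.375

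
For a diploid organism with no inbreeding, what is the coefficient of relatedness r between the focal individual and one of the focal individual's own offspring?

0.5

Each parent–offspring link contributes a factor of 1/2, and independent paths through distinct common ancestors add.
One parent–offspring link: r = (1/2)^1 = 1/2.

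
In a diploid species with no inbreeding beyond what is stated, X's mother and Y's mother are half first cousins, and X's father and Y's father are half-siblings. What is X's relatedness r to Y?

0.078125

Wright's path rule: contributions from independent ancestry routes add.
X and Y are related in two ways: half second cousins through their mothers (r = 1/64) and half first cousins through their fathers (r = 1/16).
r = 1/64 + 1/16 = 0.078125.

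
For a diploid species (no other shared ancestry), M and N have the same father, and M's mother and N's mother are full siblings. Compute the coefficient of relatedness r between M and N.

Independent pedigree routes through distinct common ancestors add.
M and N are related in two ways: half-sibs through their shared father (r = 1/4) and first cousins through their mothers (r = 1/8).
r = 1/4 + 1/8 = 0.375.

0.375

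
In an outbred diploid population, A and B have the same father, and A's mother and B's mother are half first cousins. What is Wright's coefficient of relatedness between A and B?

Independent pedigree routes through distinct common ancestors add.
A and B are related in two ways: half-sibs through their shared father (r = 1/4) and half second cousins through their mothers (r = 1/64).
r = 1/4 + 1/64 = 17/64 = 0.265625.

0.265625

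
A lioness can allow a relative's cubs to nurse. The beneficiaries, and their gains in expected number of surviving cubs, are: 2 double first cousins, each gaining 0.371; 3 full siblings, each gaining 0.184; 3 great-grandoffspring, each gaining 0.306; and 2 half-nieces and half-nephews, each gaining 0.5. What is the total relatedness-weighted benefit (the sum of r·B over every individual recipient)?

0.70125

r to a double first cousin = 1/4 (double first cousins share both grandparent pairs — four paths of length 4: r = 4·(1/2)^4 = 1/4).
r to a full sibling = 1/2 (full sibs share both parents — two paths of length 2: r = 2·(1/2)^2 = 1/2).
r to a great-grandoffspring = 0.125 (three parent–offspring links: r = (1/2)^3 = 1/8).
r to a half-niece or half-nephew = 0.125 (half-aunt/uncle↔niece/nephew: one path of length 3: r = (1/2)^3 = 1/8).
Summing one r·B term per recipient: 2·0.25·0.371 + 3·0.5·0.184 + 3·0.125·0.306 + 2·0.125·0.5 = 0.70125.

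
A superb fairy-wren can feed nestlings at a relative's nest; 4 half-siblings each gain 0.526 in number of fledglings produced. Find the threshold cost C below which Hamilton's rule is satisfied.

r to a half-sibling = 1/4 (half-sibs share one parent — one path of length 2: r = (1/2)^2 = 1/4).
Hamilton's rule: n·r·B > C, so the trait is favored while C < n·r·B = 4·0.25·0.526 = 0.526.

0.526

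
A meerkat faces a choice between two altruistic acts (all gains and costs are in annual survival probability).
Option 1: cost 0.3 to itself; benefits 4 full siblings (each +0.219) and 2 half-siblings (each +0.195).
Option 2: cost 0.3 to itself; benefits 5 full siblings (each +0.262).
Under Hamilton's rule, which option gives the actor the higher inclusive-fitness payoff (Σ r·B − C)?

Option 1: r to a full sibling = 0.5.
Option 1: r to a half-sibling = 0.25.
Option 1: Σ r·B − C = (4·0.5·0.219 + 2·0.25·0.195) − 0.3 = 0.2355.
Option 2: r to a full sibling = 0.5.
Option 2: Σ r·B − C = (5·0.5·0.262) − 0.3 = 0.355.
Option 2 has the higher net inclusive-fitness payoff.

Option 2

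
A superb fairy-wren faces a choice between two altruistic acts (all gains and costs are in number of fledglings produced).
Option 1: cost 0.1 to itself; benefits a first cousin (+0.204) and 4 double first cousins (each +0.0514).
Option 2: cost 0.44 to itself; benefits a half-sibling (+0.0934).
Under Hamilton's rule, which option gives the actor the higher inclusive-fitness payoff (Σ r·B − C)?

Option 1

Option 1: r to a first cousin = 0.125.
Option 1: r to a double first cousin = 0.25.
Option 1: Σ r·B − C = (1·0.125·0.204 + 4·0.25·0.0514) − 0.1 = -0.0231.
Option 2: r to a half-sibling = 0.25.
Option 2: Σ r·B − C = (1·0.25·0.0934) − 0.44 = -0.41665.
Option 1 has the higher net inclusive-fitness payoff.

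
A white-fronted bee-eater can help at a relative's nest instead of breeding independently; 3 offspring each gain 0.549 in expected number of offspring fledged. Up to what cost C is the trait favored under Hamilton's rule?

r to an offspring = 0.5 (one parent–offspring link: r = (1/2)^1 = 1/2).
Hamilton's rule: n·r·B > C, so the trait is favored while C < n·r·B = 3·0.5·0.549 = 0.8235.

0.8235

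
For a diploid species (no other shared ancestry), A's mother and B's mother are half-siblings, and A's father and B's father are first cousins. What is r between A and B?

Wright's path rule: contributions from independent ancestry routes add.
A and B are related in two ways: half first cousins through their mothers (r = 1/16) and second cousins through their fathers (r = 1/32).
r = 1/16 + 1/32 = 0.09375.

0.09375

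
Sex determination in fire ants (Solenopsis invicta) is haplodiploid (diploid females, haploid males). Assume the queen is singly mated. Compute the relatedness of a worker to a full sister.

Haplodiploid full sisters inherit their father's entire haploid genome identically (contributing 1/2) and on average half of their mother's contribution (1/2 · 1/2 = 1/4); r = 1/2 + 1/4 = 3/4.

0.75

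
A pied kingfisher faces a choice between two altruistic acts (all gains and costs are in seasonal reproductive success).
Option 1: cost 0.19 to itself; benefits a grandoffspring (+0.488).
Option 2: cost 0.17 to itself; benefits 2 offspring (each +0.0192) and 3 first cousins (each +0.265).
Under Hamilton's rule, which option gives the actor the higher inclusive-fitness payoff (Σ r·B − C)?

Option 1: r to a grandoffspring = 0.25.
Option 1: Σ r·B − C = (1·0.25·0.488) − 0.19 = -0.068.
Option 2: r to an offspring = 0.5.
Option 2: r to a first cousin = 0.125.
Option 2: Σ r·B − C = (2·0.5·0.0192 + 3·0.125·0.265) − 0.17 = -0.051425.
Option 2 has the higher net inclusive-fitness payoff.

Option 2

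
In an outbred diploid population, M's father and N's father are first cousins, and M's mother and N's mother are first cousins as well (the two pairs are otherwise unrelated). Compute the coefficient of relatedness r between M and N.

0.0625

With two independent routes of shared ancestry, r is the sum of the two contributions.
M and N are related in two ways: second cousins through their fathers (r = 1/32) and second cousins through their mothers (r = 1/32).
r = 1/32 + 1/32 = 1/16 = 0.0625.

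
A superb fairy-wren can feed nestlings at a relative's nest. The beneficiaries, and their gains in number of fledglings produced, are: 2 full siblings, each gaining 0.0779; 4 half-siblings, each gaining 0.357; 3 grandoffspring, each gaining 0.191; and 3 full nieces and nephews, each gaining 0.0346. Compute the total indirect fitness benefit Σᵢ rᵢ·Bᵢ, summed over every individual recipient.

r to a full sibling = 0.5 (full sibs share both parents — two paths of length 2: r = 2·(1/2)^2 = 1/2).
r to a half-sibling = 0.25 (half-sibs share one parent — one path of length 2: r = (1/2)^2 = 1/4).
r to a grandoffspring = 1/4 (two parent–offspring links: r = (1/2)^2 = 1/4).
r to a full niece or nephew = 1/4 (full aunt/uncle↔niece/nephew: two paths of length 3 through the shared grandparent pair: r = 2·(1/2)^3 = 1/4).
Summing one r·B term per recipient: 2·0.5·0.0779 + 4·0.25·0.357 + 3·0.25·0.191 + 3·0.25·0.0346 = 0.6041.

0.6041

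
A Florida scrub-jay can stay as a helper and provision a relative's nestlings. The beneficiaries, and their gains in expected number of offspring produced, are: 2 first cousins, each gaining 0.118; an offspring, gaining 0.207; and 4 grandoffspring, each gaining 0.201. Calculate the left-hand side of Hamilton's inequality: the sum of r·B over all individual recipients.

0.334

r to a first cousin = 1/8 (first cousins share one grandparent pair — two paths of length 4: r = 2·(1/2)^4 = 1/8).
r to an offspring = 0.5 (one parent–offspring link: r = (1/2)^1 = 1/2).
r to a grandoffspring = 0.25 (two parent–offspring links: r = (1/2)^2 = 1/4).
Summing one r·B term per recipient: 2·0.125·0.118 + 1·0.5·0.207 + 4·0.25·0.201 = 0.334.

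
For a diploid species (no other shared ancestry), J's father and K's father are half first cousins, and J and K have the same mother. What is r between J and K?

With two independent routes of shared ancestry, r is the sum of the two contributions.
J and K are related in two ways: half second cousins through their fathers (r = 1/64) and half-sibs through their shared mother (r = 1/4).
r = 1/64 + 1/4 = 0.265625.

0.265625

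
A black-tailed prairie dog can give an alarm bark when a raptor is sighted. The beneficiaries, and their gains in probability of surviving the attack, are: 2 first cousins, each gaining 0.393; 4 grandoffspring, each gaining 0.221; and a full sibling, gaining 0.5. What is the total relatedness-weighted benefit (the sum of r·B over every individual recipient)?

0.56925

r to a first cousin = 0.125 (first cousins share one grandparent pair — two paths of length 4: r = 2·(1/2)^4 = 1/8).
r to a grandoffspring = 1/4 (two parent–offspring links: r = (1/2)^2 = 1/4).
r to a full sibling = 1/2 (full sibs share both parents — two paths of length 2: r = 2·(1/2)^2 = 1/2).
Summing one r·B term per recipient: 2·0.125·0.393 + 4·0.25·0.221 + 1·0.5·0.5 = 0.56925.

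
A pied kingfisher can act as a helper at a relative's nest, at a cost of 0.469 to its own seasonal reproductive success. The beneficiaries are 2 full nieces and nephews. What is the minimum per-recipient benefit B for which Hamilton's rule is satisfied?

0.938

r to a full niece or nephew = 1/4 (full aunt/uncle↔niece/nephew: two paths of length 3 through the shared grandparent pair: r = 2·(1/2)^3 = 1/4).
Hamilton's rule with n recipients of equal r: n·r·B > C, so B > C/(n·r) = 0.469/(2·0.25) = 0.938.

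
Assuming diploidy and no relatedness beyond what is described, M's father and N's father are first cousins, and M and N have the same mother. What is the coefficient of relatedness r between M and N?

Independent pedigree routes through distinct common ancestors add.
M and N are related in two ways: second cousins through their fathers (r = 1/32) and half-sibs through their shared mother (r = 1/4).
r = 1/32 + 1/4 = 0.28125.

0.28125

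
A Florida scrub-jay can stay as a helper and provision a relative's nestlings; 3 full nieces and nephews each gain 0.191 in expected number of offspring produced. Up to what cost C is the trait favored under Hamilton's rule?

0.14325

r to a full niece or nephew = 0.25 (full aunt/uncle↔niece/nephew: two paths of length 3 through the shared grandparent pair: r = 2·(1/2)^3 = 1/4).
Hamilton's rule: n·r·B > C, so the trait is favored while C < n·r·B = 3·0.25·0.191 = 0.14325.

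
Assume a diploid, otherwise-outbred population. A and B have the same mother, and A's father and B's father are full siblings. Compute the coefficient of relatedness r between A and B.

0.375

With two independent routes of shared ancestry, r is the sum of the two contributions.
A and B are related in two ways: half-sibs through their shared mother (r = 1/4) and first cousins through their fathers (r = 1/8).
r = 1/4 + 1/8 = 0.375.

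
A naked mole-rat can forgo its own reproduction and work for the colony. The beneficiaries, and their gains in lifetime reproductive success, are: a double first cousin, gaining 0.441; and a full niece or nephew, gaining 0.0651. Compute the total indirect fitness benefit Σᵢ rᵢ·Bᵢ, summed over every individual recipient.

r to a double first cousin = 0.25 (double first cousins share both grandparent pairs — four paths of length 4: r = 4·(1/2)^4 = 1/4).
r to a full niece or nephew = 0.25 (full aunt/uncle↔niece/nephew: two paths of length 3 through the shared grandparent pair: r = 2·(1/2)^3 = 1/4).
Summing one r·B term per recipient: 1·0.25·0.441 + 1·0.25·0.0651 = 0.126525.

0.126525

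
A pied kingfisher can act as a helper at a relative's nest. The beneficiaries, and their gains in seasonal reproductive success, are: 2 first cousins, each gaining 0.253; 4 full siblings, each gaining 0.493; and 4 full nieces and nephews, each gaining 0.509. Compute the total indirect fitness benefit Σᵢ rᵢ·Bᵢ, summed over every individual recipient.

1.55825

r to a first cousin = 0.125 (first cousins share one grandparent pair — two paths of length 4: r = 2·(1/2)^4 = 1/8).
r to a full sibling = 1/2 (full sibs share both parents — two paths of length 2: r = 2·(1/2)^2 = 1/2).
r to a full niece or nephew = 0.25 (full aunt/uncle↔niece/nephew: two paths of length 3 through the shared grandparent pair: r = 2·(1/2)^3 = 1/4).
Summing one r·B term per recipient: 2·0.125·0.253 + 4·0.5·0.493 + 4·0.25·0.509 = 1.55825.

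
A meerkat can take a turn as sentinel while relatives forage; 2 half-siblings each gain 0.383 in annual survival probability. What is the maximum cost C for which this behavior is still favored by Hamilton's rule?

r to a half-sibling = 0.25 (half-sibs share one parent — one path of length 2: r = (1/2)^2 = 1/4).
Hamilton's rule: n·r·B > C, so the trait is favored while C < n·r·B = 2·0.25·0.383 = 0.1915.

0.1915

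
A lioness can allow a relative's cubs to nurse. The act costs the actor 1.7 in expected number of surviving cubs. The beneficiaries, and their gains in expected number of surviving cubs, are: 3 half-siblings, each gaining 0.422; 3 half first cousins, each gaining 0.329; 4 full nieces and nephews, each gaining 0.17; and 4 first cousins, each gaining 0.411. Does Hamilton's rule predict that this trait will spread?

No

Hamilton's rule: the trait is favored when the sum of r·B over every recipient exceeds the actor's cost C.
r to a half-sibling = 0.25 (half-sibs share one parent — one path of length 2: r = (1/2)^2 = 1/4).
r to a half first cousin = 0.0625 (half first cousins share one grandparent — one path of length 4: r = (1/2)^4 = 1/16).
r to a full niece or nephew = 0.25 (full aunt/uncle↔niece/nephew: two paths of length 3 through the shared grandparent pair: r = 2·(1/2)^3 = 1/4).
r to a first cousin = 1/8 (first cousins share one grandparent pair — two paths of length 4: r = 2·(1/2)^4 = 1/8).
Summing one r·B term per recipient: 3·0.25·0.422 + 3·0.0625·0.329 + 4·0.25·0.17 + 4·0.125·0.411 = 0.7536875.
0.7536875 < 1.7: the indirect benefit is less than the cost.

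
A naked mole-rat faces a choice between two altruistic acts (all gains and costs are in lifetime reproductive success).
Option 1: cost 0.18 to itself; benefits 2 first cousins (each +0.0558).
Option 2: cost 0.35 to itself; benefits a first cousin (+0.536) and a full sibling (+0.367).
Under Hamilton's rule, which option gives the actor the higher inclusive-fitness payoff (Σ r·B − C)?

Option 2

Option 1: r to a first cousin = 0.125.
Option 1: Σ r·B − C = (2·0.125·0.0558) − 0.18 = -0.16605.
Option 2: r to a first cousin = 0.125.
Option 2: r to a full sibling = 0.5.
Option 2: Σ r·B − C = (1·0.125·0.536 + 1·0.5·0.367) − 0.35 = -0.0995.
Option 2 has the higher net inclusive-fitness payoff.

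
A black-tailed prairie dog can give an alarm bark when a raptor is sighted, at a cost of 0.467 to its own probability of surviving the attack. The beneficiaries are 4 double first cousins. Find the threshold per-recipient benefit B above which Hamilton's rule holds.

0.467

r to a double first cousin = 1/4 (double first cousins share both grandparent pairs — four paths of length 4: r = 4·(1/2)^4 = 1/4).
Hamilton's rule with n recipients of equal r: n·r·B > C, so B > C/(n·r) = 0.467/(4·0.25) = 0.467.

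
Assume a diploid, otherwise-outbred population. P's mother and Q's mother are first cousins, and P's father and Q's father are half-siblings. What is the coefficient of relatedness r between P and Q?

0.09375

Relatedness sums over independent paths through distinct common ancestors.
P and Q are related in two ways: second cousins through their mothers (r = 1/32) and half first cousins through their fathers (r = 1/16).
r = 1/32 + 1/16 = 0.09375.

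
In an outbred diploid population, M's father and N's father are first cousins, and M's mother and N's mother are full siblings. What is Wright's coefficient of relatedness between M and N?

0.15625

Relatedness sums over independent paths through distinct common ancestors.
M and N are related in two ways: second cousins through their fathers (r = 1/32) and first cousins through their mothers (r = 1/8).
r = 1/32 + 1/8 = 0.15625.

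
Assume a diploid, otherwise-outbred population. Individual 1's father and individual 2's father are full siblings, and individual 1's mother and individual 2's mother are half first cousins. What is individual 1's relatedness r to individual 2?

0.140625

Relatedness sums over independent paths through distinct common ancestors.
Individual 1 and individual 2 are related in two ways: first cousins through their fathers (r = 1/8) and half second cousins through their mothers (r = 1/64).
r = 1/8 + 1/64 = 9/64 = 0.140625.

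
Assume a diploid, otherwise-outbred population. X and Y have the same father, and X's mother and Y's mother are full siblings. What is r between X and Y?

0.375

Wright's path rule: contributions from independent ancestry routes add.
X and Y are related in two ways: half-sibs through their shared father (r = 1/4) and first cousins through their mothers (r = 1/8).
r = 1/4 + 1/8 = 0.375.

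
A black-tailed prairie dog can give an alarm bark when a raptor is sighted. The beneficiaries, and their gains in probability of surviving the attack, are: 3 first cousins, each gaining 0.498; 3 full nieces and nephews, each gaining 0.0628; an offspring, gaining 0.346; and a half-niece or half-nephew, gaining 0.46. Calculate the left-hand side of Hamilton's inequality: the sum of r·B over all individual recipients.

r to a first cousin = 1/8 (first cousins share one grandparent pair — two paths of length 4: r = 2·(1/2)^4 = 1/8).
r to a full niece or nephew = 0.25 (full aunt/uncle↔niece/nephew: two paths of length 3 through the shared grandparent pair: r = 2·(1/2)^3 = 1/4).
r to an offspring = 0.5 (one parent–offspring link: r = (1/2)^1 = 1/2).
r to a half-niece or half-nephew = 1/8 (half-aunt/uncle↔niece/nephew: one path of length 3: r = (1/2)^3 = 1/8).
Summing one r·B term per recipient: 3·0.125·0.498 + 3·0.25·0.0628 + 1·0.5·0.346 + 1·0.125·0.46 = 0.46435.

0.46435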